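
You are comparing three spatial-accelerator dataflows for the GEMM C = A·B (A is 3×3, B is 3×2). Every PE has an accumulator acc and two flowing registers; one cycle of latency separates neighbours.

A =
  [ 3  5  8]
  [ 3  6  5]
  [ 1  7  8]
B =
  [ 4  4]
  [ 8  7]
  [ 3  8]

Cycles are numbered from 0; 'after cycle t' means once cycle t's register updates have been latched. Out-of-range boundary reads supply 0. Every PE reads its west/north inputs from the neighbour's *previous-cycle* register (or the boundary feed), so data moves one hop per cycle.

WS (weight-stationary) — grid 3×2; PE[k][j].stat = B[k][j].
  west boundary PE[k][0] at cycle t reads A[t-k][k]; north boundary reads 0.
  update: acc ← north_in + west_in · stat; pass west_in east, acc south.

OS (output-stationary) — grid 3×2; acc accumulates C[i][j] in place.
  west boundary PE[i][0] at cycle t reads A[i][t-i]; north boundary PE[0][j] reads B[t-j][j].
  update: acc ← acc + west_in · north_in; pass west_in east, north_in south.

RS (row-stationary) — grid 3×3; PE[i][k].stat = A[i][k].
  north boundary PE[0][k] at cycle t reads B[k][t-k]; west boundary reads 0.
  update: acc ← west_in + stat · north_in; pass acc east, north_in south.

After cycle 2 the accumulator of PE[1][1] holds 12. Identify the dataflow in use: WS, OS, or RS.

dataflow = OS

Under WS (3×2), PE[1][1]:
  @0  [1,1]  acc 0  |  →0  ↓0
  @1  [1,1]  acc 0  |  →0  ↓0
  @2  [1,1]  acc 47  |  →5  ↓47
Under OS (3×2), PE[1][1]:
  @0  [1,1]  acc 0  |  →0  ↓0
  @1  [1,1]  acc 0  |  →0  ↓0
  @2  [1,1]  acc 12  |  →3  ↓4
Under RS (3×3), PE[1][1]:
  @0  [1,1]  acc 0  |  →0  ↓0
  @1  [1,1]  acc 0  |  →0  ↓0
  @2  [1,1]  acc 60  |  →60  ↓8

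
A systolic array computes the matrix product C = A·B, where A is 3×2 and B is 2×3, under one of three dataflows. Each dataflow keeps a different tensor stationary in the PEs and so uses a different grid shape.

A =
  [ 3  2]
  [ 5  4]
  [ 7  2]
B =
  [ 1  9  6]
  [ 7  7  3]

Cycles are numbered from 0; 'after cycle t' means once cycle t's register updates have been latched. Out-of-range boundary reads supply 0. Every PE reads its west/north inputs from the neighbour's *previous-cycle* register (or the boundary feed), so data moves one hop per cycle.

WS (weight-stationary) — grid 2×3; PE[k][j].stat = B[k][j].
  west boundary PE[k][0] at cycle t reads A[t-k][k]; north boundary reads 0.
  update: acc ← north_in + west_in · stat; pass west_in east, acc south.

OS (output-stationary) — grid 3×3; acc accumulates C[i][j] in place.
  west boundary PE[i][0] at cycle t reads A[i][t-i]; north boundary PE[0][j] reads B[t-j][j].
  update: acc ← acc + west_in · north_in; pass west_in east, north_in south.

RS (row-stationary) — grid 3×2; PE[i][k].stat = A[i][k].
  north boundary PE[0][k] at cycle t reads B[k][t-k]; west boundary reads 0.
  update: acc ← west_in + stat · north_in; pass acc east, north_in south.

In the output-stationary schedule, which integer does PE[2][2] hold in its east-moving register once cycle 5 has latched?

register = 2

OS on a 3×3 grid — tracing PE[2][2] and its feeders:
  after 0 — PE[1][2] acc=0, pass-E 0, pass-S 0
  after 0 — PE[2][1] acc=0, pass-E 0, pass-S 0
  after 0 — PE[2][2] acc=0, pass-E 0, pass-S 0
  after 1 — PE[1][2] acc=0, pass-E 0, pass-S 0
  after 1 — PE[2][1] acc=0, pass-E 0, pass-S 0
  after 1 — PE[2][2] acc=0, pass-E 0, pass-S 0
  after 2 — PE[1][2] acc=0, pass-E 0, pass-S 0
  after 2 — PE[2][1] acc=0, pass-E 0, pass-S 0
  after 2 — PE[2][2] acc=0, pass-E 0, pass-S 0
  after 3 — PE[1][2] acc=30, pass-E 5, pass-S 6
  after 3 — PE[2][1] acc=63, pass-E 7, pass-S 9
  after 3 — PE[2][2] acc=0, pass-E 0, pass-S 0
  after 4 — PE[1][2] acc=42, pass-E 4, pass-S 3
  after 4 — PE[2][1] acc=77, pass-E 2, pass-S 7
  after 4 — PE[2][2] acc=42, pass-E 7, pass-S 6
  after 5 — PE[1][2] acc=42, pass-E 0, pass-S 0
  after 5 — PE[2][1] acc=77, pass-E 0, pass-S 0
  after 5 — PE[2][2] acc=48, pass-E 2, pass-S 3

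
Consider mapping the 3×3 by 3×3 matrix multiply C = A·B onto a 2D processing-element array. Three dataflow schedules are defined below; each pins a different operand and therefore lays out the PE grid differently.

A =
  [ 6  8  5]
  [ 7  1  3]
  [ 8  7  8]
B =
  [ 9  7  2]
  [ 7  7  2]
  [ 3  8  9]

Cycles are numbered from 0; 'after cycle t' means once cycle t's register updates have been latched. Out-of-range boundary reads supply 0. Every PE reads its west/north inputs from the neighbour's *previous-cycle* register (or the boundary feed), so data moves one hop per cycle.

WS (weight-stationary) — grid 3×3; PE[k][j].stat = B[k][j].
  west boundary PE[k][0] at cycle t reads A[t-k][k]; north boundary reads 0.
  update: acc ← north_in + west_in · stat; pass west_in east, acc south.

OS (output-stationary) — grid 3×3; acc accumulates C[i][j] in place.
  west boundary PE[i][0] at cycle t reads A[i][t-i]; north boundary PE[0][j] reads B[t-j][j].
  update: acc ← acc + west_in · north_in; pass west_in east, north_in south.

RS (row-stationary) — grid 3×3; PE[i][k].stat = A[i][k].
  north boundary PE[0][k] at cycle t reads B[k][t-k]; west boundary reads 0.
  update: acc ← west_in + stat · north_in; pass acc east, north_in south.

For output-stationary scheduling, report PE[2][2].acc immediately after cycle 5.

OS on a 3×3 grid — tracing PE[2][2] and its feeders:
  0: (1,2).acc=0  regs=<0,0>
  0: (2,1).acc=0  regs=<0,0>
  0: (2,2).acc=0  regs=<0,0>
  1: (1,2).acc=0  regs=<0,0>
  1: (2,1).acc=0  regs=<0,0>
  1: (2,2).acc=0  regs=<0,0>
  2: (1,2).acc=0  regs=<0,0>
  2: (2,1).acc=0  regs=<0,0>
  2: (2,2).acc=0  regs=<0,0>
  3: (1,2).acc=14  regs=<7,2>
  3: (2,1).acc=56  regs=<8,7>
  3: (2,2).acc=0  regs=<0,0>
  4: (1,2).acc=16  regs=<1,2>
  4: (2,1).acc=105  regs=<7,7>
  4: (2,2).acc=16  regs=<8,2>
  5: (1,2).acc=43  regs=<3,9>
  5: (2,1).acc=169  regs=<8,8>
  5: (2,2).acc=30  regs=<7,2>

PE[2][2].acc = 30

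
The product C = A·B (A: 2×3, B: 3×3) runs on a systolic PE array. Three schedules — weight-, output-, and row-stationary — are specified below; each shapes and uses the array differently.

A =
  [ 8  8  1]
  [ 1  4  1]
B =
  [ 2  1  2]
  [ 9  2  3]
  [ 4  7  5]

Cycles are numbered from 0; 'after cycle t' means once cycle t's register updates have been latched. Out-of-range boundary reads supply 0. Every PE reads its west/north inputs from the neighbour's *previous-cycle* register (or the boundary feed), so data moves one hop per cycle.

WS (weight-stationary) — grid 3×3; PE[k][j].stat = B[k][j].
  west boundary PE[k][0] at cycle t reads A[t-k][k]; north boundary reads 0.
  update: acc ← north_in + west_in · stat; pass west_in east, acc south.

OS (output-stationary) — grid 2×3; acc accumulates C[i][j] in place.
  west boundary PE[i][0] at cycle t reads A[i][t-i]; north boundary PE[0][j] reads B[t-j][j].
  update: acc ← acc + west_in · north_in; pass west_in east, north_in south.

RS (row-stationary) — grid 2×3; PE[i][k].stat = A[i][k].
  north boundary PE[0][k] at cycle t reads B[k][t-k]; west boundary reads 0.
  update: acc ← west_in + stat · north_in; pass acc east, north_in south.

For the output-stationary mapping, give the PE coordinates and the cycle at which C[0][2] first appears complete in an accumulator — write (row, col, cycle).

OS: C[0][2] accumulates in PE[0][2]:
  0: (0,2).acc=0  regs=<0,0>
  1: (0,2).acc=0  regs=<0,0>
  2: (0,2).acc=16  regs=<8,2>
  3: (0,2).acc=40  regs=<8,3>
  4: (0,2).acc=45  regs=<1,5>

(row, col, cycle) = (0, 2, 4)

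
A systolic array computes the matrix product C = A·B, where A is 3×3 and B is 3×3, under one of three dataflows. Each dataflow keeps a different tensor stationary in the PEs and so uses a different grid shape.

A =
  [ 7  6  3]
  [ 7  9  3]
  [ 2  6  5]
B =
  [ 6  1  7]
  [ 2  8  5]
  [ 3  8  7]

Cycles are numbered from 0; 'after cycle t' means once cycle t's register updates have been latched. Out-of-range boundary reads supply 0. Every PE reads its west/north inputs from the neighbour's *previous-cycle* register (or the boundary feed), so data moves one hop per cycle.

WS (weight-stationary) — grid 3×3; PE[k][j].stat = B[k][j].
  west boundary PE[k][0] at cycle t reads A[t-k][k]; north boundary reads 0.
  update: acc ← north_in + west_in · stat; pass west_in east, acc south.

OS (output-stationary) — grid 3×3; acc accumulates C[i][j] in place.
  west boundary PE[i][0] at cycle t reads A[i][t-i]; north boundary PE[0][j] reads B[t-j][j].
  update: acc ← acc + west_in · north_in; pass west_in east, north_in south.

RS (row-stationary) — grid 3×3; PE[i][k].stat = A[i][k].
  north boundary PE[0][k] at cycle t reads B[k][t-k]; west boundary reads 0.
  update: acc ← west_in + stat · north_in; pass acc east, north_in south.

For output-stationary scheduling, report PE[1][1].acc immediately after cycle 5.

PE[1][1].acc = 103

OS on a 3×3 grid — tracing PE[1][1] and its feeders:
  step 0 · PE0,1: acc=0; fwd→0 fwd↓0
  step 0 · PE1,0: acc=0; fwd→0 fwd↓0
  step 0 · PE1,1: acc=0; fwd→0 fwd↓0
  step 1 · PE0,1: acc=7; fwd→7 fwd↓1
  step 1 · PE1,0: acc=42; fwd→7 fwd↓6
  step 1 · PE1,1: acc=0; fwd→0 fwd↓0
  step 2 · PE0,1: acc=55; fwd→6 fwd↓8
  step 2 · PE1,0: acc=60; fwd→9 fwd↓2
  step 2 · PE1,1: acc=7; fwd→7 fwd↓1
  step 3 · PE0,1: acc=79; fwd→3 fwd↓8
  step 3 · PE1,0: acc=69; fwd→3 fwd↓3
  step 3 · PE1,1: acc=79; fwd→9 fwd↓8
  step 4 · PE0,1: acc=79; fwd→0 fwd↓0
  step 4 · PE1,0: acc=69; fwd→0 fwd↓0
  step 4 · PE1,1: acc=103; fwd→3 fwd↓8
  step 5 · PE0,1: acc=79; fwd→0 fwd↓0
  step 5 · PE1,0: acc=69; fwd→0 fwd↓0
  step 5 · PE1,1: acc=103; fwd→0 fwd↓0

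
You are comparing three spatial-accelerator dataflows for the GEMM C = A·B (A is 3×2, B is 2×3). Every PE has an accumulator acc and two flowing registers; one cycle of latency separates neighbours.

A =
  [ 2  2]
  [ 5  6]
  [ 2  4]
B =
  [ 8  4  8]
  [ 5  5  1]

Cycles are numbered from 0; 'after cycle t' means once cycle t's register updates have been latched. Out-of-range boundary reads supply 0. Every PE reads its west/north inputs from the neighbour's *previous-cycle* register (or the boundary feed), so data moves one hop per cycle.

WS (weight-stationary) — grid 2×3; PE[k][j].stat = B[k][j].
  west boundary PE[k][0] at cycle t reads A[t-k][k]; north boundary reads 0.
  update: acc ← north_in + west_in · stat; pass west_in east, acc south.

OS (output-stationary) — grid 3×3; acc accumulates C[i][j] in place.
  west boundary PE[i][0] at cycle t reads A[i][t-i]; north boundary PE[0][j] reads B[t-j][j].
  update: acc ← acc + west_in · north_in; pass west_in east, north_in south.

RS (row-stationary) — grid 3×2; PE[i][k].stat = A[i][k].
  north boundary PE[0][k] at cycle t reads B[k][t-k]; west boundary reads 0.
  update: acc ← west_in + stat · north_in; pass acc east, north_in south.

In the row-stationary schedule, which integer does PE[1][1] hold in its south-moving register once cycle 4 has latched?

register = 1

RS (3×2). Following PE[1][1] plus its west/north inputs:
  after 0 — PE[0][1] acc=0, pass-E 0, pass-S 0
  after 0 — PE[1][0] acc=0, pass-E 0, pass-S 0
  after 0 — PE[1][1] acc=0, pass-E 0, pass-S 0
  after 1 — PE[0][1] acc=26, pass-E 26, pass-S 5
  after 1 — PE[1][0] acc=40, pass-E 40, pass-S 8
  after 1 — PE[1][1] acc=0, pass-E 0, pass-S 0
  after 2 — PE[0][1] acc=18, pass-E 18, pass-S 5
  after 2 — PE[1][0] acc=20, pass-E 20, pass-S 4
  after 2 — PE[1][1] acc=70, pass-E 70, pass-S 5
  after 3 — PE[0][1] acc=18, pass-E 18, pass-S 1
  after 3 — PE[1][0] acc=40, pass-E 40, pass-S 8
  after 3 — PE[1][1] acc=50, pass-E 50, pass-S 5
  after 4 — PE[0][1] acc=0, pass-E 0, pass-S 0
  after 4 — PE[1][0] acc=0, pass-E 0, pass-S 0
  after 4 — PE[1][1] acc=46, pass-E 46, pass-S 1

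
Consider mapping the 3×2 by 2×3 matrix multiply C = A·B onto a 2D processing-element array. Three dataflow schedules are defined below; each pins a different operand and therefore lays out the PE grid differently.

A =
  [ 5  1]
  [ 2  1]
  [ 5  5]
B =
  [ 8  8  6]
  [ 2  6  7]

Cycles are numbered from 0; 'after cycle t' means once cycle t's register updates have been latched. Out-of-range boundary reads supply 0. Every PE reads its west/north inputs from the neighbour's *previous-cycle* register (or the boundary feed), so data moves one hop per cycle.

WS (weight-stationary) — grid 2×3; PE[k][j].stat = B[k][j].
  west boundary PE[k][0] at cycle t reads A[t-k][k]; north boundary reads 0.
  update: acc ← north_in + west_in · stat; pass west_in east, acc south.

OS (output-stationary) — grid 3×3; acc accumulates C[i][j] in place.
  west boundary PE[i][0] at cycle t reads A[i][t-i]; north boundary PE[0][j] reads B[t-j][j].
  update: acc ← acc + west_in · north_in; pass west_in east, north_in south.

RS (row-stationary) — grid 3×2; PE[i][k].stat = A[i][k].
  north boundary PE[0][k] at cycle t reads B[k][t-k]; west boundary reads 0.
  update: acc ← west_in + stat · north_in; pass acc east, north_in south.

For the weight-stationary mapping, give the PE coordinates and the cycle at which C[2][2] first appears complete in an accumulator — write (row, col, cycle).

(row, col, cycle) = (1, 2, 5)

Under WS, C[2][2] lands at PE[1][2]:
  cycle 0: PE[1][2] → acc 0, east 0, south 0
  cycle 1: PE[1][2] → acc 0, east 0, south 0
  cycle 2: PE[1][2] → acc 0, east 0, south 0
  cycle 3: PE[1][2] → acc 37, east 1, south 37
  cycle 4: PE[1][2] → acc 19, east 1, south 19
  cycle 5: PE[1][2] → acc 65, east 5, south 65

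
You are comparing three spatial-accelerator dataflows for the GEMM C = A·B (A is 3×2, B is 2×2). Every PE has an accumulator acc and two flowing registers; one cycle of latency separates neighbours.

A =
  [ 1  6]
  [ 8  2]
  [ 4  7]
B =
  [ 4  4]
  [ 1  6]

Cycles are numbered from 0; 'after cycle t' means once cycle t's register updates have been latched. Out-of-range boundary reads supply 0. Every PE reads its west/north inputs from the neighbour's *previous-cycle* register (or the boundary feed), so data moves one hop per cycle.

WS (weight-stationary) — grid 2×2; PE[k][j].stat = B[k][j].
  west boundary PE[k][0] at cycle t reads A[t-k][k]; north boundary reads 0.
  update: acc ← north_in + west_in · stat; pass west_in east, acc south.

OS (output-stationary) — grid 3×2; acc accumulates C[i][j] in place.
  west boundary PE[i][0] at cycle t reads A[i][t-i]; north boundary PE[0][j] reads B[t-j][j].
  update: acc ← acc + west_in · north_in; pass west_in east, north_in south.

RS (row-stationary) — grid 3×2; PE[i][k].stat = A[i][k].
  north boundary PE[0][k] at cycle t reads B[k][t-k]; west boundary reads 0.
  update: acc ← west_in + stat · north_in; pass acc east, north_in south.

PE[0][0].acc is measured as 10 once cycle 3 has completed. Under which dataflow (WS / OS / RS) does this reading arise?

dataflow = OS

— WS: 2×2; PE[0][0] trace:
  step 0 · PE0,0: acc=4; fwd→1 fwd↓4
  step 1 · PE0,0: acc=32; fwd→8 fwd↓32
  step 2 · PE0,0: acc=16; fwd→4 fwd↓16
  step 3 · PE0,0: acc=0; fwd→0 fwd↓0
— OS: 3×2; PE[0][0] trace:
  step 0 · PE0,0: acc=4; fwd→1 fwd↓4
  step 1 · PE0,0: acc=10; fwd→6 fwd↓1
  step 2 · PE0,0: acc=10; fwd→0 fwd↓0
  step 3 · PE0,0: acc=10; fwd→0 fwd↓0
— RS: 3×2; PE[0][0] trace:
  step 0 · PE0,0: acc=4; fwd→4 fwd↓4
  step 1 · PE0,0: acc=4; fwd→4 fwd↓4
  step 2 · PE0,0: acc=0; fwd→0 fwd↓0
  step 3 · PE0,0: acc=0; fwd→0 fwd↓0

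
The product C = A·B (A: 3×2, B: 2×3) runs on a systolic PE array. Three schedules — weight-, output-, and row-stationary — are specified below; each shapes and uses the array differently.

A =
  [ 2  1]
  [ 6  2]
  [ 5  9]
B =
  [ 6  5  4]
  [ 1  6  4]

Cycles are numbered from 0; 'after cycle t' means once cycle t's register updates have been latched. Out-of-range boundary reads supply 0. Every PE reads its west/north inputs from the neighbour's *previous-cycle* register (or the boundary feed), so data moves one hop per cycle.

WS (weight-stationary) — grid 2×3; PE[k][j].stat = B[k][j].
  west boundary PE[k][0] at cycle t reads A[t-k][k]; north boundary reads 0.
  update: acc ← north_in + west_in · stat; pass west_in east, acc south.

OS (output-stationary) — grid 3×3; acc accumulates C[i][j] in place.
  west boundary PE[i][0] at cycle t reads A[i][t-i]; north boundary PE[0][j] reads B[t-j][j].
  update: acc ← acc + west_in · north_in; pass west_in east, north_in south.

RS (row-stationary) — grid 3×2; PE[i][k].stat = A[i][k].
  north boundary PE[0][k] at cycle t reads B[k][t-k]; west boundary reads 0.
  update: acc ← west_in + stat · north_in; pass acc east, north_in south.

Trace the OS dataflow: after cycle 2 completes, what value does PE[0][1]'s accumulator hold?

OS on a 3×3 grid — tracing PE[0][1] and its feeders:
  c0 r0c0: 12 / 2 / 6
  c0 r0c1: 0 / 0 / 0
  c1 r0c0: 13 / 1 / 1
  c1 r0c1: 10 / 2 / 5
  c2 r0c0: 13 / 0 / 0
  c2 r0c1: 16 / 1 / 6

PE[0][1].acc = 16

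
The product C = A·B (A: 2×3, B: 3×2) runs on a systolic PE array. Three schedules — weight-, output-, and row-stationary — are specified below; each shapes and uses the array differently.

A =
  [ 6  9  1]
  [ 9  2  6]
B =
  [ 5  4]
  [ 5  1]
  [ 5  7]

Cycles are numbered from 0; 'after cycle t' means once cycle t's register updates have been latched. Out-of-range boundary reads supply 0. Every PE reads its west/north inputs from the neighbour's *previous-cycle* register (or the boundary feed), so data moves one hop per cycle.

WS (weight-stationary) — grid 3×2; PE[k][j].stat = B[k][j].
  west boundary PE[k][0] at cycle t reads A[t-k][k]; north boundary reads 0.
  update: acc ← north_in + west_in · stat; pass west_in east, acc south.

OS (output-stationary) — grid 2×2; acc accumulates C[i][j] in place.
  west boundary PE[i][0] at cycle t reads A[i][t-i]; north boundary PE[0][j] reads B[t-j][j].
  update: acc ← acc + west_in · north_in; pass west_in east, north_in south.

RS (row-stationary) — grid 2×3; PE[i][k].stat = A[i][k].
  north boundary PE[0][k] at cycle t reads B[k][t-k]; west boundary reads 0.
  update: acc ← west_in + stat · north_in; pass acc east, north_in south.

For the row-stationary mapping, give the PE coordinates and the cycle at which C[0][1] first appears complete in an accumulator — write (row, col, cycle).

(row, col, cycle) = (0, 2, 3)

RS: C[0][1] accumulates in PE[0][2]:
  cycle 0: PE[0][2] → acc 0, east 0, south 0
  cycle 1: PE[0][2] → acc 0, east 0, south 0
  cycle 2: PE[0][2] → acc 80, east 80, south 5
  cycle 3: PE[0][2] → acc 40, east 40, south 7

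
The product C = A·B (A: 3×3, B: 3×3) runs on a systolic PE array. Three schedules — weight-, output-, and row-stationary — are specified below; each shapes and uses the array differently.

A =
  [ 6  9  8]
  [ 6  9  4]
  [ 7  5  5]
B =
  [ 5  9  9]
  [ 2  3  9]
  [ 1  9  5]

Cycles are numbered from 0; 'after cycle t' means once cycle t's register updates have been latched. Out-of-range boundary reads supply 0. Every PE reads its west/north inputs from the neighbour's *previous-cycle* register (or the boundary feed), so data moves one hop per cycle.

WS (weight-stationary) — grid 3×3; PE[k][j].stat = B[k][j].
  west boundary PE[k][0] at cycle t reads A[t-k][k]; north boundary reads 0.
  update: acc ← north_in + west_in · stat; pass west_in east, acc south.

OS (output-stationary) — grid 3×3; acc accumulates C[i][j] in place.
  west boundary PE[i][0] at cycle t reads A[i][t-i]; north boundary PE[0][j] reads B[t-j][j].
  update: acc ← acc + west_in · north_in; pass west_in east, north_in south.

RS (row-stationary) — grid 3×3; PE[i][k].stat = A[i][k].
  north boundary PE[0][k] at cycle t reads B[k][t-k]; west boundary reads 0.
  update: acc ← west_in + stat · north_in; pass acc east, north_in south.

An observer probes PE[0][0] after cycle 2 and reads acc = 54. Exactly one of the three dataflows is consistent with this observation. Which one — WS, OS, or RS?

WS (3×3 grid), PE[0][0]:
  [0] (0,0) acc=30 (h:6 v:30)
  [1] (0,0) acc=30 (h:6 v:30)
  [2] (0,0) acc=35 (h:7 v:35)
OS (3×3 grid), PE[0][0]:
  [0] (0,0) acc=30 (h:6 v:5)
  [1] (0,0) acc=48 (h:9 v:2)
  [2] (0,0) acc=56 (h:8 v:1)
RS (3×3 grid), PE[0][0]:
  [0] (0,0) acc=30 (h:30 v:5)
  [1] (0,0) acc=54 (h:54 v:9)
  [2] (0,0) acc=54 (h:54 v:9)

dataflow = RS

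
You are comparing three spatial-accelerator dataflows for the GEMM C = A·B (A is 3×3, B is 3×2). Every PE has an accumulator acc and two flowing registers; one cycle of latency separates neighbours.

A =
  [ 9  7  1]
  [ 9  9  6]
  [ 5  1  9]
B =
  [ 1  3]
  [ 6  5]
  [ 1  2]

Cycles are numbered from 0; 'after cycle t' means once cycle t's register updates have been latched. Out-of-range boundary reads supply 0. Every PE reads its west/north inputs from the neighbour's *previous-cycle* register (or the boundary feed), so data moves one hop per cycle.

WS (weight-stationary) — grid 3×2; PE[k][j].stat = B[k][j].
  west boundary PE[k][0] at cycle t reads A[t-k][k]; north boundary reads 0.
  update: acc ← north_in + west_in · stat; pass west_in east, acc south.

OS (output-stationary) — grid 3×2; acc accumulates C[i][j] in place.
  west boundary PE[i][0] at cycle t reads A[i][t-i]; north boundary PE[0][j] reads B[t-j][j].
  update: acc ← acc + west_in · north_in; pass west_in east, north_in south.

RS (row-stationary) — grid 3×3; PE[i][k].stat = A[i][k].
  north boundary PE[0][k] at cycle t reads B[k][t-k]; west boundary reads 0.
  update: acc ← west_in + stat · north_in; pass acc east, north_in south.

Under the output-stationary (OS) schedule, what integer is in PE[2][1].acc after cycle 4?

PE[2][1].acc = 20

OS (3×2). Following PE[2][1] plus its west/north inputs:
  c0 r1c1: 0 / 0 / 0
  c0 r2c0: 0 / 0 / 0
  c0 r2c1: 0 / 0 / 0
  c1 r1c1: 0 / 0 / 0
  c1 r2c0: 0 / 0 / 0
  c1 r2c1: 0 / 0 / 0
  c2 r1c1: 27 / 9 / 3
  c2 r2c0: 5 / 5 / 1
  c2 r2c1: 0 / 0 / 0
  c3 r1c1: 72 / 9 / 5
  c3 r2c0: 11 / 1 / 6
  c3 r2c1: 15 / 5 / 3
  c4 r1c1: 84 / 6 / 2
  c4 r2c0: 20 / 9 / 1
  c4 r2c1: 20 / 1 / 5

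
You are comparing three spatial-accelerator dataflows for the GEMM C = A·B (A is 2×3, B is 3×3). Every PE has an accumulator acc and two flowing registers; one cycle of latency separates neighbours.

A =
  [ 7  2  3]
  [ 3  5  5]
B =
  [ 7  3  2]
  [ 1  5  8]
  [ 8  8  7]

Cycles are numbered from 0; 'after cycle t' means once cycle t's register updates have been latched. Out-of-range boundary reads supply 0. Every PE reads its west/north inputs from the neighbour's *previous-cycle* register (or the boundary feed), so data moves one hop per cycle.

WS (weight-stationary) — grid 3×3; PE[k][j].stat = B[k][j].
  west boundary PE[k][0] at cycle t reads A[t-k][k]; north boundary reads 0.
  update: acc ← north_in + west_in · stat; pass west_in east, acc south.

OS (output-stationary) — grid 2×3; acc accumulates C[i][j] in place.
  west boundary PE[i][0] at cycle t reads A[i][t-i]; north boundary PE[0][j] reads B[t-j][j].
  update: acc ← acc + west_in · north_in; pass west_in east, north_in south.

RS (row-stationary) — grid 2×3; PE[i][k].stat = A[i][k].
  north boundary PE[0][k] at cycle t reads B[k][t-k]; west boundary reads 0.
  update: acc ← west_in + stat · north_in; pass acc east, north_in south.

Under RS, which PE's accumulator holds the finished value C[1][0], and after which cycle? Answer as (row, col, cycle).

(row, col, cycle) = (1, 2, 3)

RS — PE[1][2] is where C[1][0] collects:
  [0] (1,2) acc=0 (h:0 v:0)
  [1] (1,2) acc=0 (h:0 v:0)
  [2] (1,2) acc=0 (h:0 v:0)
  [3] (1,2) acc=66 (h:66 v:8)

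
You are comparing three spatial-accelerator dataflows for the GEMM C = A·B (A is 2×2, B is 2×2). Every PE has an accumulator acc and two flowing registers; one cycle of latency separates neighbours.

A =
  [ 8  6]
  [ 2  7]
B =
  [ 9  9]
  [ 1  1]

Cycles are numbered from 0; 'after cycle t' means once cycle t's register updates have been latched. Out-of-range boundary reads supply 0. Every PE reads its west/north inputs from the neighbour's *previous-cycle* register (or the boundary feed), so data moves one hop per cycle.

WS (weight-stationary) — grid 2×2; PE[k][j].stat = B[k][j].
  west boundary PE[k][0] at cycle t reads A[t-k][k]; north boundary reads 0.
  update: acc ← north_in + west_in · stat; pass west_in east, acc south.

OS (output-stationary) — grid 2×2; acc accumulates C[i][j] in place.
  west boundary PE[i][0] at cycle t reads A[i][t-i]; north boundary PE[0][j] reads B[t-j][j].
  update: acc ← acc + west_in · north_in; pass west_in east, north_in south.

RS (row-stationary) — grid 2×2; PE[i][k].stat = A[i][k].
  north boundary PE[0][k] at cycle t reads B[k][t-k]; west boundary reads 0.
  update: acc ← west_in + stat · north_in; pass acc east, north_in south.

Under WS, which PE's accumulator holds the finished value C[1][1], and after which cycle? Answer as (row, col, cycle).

Under WS, C[1][1] lands at PE[1][1]:
  [0] (1,1) acc=0 (h:0 v:0)
  [1] (1,1) acc=0 (h:0 v:0)
  [2] (1,1) acc=78 (h:6 v:78)
  [3] (1,1) acc=25 (h:7 v:25)

(row, col, cycle) = (1, 1, 3)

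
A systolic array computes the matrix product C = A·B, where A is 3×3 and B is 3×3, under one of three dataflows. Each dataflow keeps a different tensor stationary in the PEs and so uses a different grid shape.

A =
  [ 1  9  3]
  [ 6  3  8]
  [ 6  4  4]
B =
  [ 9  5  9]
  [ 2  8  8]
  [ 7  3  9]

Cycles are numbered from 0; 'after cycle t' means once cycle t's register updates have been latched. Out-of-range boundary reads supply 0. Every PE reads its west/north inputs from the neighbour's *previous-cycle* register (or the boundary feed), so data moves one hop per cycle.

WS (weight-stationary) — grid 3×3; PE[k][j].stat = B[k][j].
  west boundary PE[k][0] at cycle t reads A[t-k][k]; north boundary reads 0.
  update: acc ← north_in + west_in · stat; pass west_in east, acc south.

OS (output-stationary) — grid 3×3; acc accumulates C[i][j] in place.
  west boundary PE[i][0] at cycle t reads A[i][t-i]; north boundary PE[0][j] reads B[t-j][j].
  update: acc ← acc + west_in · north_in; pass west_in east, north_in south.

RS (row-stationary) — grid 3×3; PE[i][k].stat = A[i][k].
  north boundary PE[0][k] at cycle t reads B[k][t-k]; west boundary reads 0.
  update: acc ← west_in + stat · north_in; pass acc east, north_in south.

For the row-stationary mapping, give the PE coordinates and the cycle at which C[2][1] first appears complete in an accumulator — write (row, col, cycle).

RS — PE[2][2] is where C[2][1] collects:
  step 0 · PE2,2: acc=0; fwd→0 fwd↓0
  step 1 · PE2,2: acc=0; fwd→0 fwd↓0
  step 2 · PE2,2: acc=0; fwd→0 fwd↓0
  step 3 · PE2,2: acc=0; fwd→0 fwd↓0
  step 4 · PE2,2: acc=90; fwd→90 fwd↓7
  step 5 · PE2,2: acc=74; fwd→74 fwd↓3

(row, col, cycle) = (2, 2, 5)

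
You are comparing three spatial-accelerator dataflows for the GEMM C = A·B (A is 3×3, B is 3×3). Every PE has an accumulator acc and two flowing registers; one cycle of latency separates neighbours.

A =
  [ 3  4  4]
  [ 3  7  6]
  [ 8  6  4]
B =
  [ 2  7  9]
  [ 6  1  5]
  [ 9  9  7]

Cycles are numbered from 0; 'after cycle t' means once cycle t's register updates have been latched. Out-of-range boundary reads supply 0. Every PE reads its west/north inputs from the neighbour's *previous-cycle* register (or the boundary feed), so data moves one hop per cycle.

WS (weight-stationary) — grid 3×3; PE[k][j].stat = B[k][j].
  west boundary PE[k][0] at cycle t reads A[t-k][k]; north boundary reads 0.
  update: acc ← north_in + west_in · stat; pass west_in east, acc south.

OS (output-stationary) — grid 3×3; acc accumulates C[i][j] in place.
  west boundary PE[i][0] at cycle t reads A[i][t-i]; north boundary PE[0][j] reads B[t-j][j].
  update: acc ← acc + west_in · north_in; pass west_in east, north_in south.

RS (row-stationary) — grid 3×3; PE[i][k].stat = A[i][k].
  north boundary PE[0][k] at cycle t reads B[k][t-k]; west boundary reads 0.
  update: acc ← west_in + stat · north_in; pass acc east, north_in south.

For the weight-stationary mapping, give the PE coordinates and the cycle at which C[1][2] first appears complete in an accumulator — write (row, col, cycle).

WS: C[1][2] accumulates in PE[2][2]:
  [0] (2,2) acc=0 (h:0 v:0)
  [1] (2,2) acc=0 (h:0 v:0)
  [2] (2,2) acc=0 (h:0 v:0)
  [3] (2,2) acc=0 (h:0 v:0)
  [4] (2,2) acc=75 (h:4 v:75)
  [5] (2,2) acc=104 (h:6 v:104)

(row, col, cycle) = (2, 2, 5)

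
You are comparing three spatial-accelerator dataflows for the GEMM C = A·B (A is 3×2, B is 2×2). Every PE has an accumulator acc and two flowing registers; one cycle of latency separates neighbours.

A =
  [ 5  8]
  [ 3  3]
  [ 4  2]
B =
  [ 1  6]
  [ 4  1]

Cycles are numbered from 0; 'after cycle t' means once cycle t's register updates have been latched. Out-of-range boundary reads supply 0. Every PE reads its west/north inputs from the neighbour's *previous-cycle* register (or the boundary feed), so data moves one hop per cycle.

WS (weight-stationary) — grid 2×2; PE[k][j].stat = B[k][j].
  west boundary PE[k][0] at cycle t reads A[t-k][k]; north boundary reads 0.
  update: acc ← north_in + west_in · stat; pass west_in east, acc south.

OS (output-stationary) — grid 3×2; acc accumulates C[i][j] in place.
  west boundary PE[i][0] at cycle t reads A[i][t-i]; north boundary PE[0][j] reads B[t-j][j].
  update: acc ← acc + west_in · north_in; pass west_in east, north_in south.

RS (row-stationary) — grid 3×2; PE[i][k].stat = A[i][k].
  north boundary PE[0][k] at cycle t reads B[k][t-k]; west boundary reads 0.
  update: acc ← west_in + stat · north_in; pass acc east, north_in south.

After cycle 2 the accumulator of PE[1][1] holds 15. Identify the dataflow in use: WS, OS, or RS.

dataflow = RS

WS (2×2 grid), PE[1][1]:
  c0 r1c1: 0 / 0 / 0
  c1 r1c1: 0 / 0 / 0
  c2 r1c1: 38 / 8 / 38
OS (3×2 grid), PE[1][1]:
  c0 r1c1: 0 / 0 / 0
  c1 r1c1: 0 / 0 / 0
  c2 r1c1: 18 / 3 / 6
RS (3×2 grid), PE[1][1]:
  c0 r1c1: 0 / 0 / 0
  c1 r1c1: 0 / 0 / 0
  c2 r1c1: 15 / 15 / 4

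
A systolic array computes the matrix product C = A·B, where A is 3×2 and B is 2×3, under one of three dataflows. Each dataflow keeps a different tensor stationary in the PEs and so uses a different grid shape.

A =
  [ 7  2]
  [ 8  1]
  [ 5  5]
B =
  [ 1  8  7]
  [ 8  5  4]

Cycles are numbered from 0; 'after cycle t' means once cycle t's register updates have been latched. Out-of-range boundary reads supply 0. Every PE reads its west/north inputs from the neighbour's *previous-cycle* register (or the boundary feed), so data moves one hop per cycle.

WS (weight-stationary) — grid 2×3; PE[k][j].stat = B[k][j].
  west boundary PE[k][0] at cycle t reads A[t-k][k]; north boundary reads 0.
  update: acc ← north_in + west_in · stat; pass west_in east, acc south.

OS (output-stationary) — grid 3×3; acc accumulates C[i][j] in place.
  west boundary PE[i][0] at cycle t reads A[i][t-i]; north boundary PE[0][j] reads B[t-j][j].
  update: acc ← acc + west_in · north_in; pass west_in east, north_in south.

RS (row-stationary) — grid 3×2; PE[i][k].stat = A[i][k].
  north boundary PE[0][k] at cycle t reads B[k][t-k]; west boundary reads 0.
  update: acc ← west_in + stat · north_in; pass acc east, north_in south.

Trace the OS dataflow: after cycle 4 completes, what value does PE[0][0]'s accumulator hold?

PE[0][0].acc = 23

Tracing OS — 3×3 array, target PE[0][0]:
  0: (0,0).acc=7  regs=<7,1>
  1: (0,0).acc=23  regs=<2,8>
  2: (0,0).acc=23  regs=<0,0>
  3: (0,0).acc=23  regs=<0,0>
  4: (0,0).acc=23  regs=<0,0>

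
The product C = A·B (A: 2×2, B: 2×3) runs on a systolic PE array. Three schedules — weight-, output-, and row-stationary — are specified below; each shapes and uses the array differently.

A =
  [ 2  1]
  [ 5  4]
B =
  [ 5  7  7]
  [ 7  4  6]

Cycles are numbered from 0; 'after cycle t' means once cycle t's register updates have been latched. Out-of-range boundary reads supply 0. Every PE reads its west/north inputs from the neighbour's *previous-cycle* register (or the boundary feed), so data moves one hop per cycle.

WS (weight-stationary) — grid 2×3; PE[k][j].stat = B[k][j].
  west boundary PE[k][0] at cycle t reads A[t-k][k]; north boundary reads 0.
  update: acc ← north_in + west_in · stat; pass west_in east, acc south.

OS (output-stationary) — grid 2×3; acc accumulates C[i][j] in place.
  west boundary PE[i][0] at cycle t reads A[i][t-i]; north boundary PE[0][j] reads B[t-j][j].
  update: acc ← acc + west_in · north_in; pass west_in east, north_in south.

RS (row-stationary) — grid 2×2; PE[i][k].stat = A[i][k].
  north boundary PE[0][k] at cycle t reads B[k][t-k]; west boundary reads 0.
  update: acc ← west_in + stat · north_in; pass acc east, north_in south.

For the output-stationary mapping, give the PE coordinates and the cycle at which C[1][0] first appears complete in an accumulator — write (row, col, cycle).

(row, col, cycle) = (1, 0, 2)

Under OS, C[1][0] lands at PE[1][0]:
  step 0 · PE1,0: acc=0; fwd→0 fwd↓0
  step 1 · PE1,0: acc=25; fwd→5 fwd↓5
  step 2 · PE1,0: acc=53; fwd→4 fwd↓7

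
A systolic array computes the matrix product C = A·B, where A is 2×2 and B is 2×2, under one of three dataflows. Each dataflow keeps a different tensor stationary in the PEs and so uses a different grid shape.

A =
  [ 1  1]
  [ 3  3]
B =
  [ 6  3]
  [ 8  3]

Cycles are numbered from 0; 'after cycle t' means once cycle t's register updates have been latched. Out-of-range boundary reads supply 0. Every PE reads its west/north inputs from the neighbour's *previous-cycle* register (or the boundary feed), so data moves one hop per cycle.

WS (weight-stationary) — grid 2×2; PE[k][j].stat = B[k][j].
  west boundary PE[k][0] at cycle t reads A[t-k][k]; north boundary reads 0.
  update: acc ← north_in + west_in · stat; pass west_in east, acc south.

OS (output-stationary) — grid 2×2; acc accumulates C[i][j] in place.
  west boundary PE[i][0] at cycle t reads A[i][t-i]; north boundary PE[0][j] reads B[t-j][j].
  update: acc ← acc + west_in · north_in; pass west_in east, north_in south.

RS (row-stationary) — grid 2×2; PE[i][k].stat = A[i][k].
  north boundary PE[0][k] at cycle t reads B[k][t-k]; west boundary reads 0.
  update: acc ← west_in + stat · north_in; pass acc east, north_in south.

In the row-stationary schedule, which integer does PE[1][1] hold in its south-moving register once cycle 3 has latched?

register = 3

RS (2×2). Following PE[1][1] plus its west/north inputs:
  step 0 · PE0,1: acc=0; fwd→0 fwd↓0
  step 0 · PE1,0: acc=0; fwd→0 fwd↓0
  step 0 · PE1,1: acc=0; fwd→0 fwd↓0
  step 1 · PE0,1: acc=14; fwd→14 fwd↓8
  step 1 · PE1,0: acc=18; fwd→18 fwd↓6
  step 1 · PE1,1: acc=0; fwd→0 fwd↓0
  step 2 · PE0,1: acc=6; fwd→6 fwd↓3
  step 2 · PE1,0: acc=9; fwd→9 fwd↓3
  step 2 · PE1,1: acc=42; fwd→42 fwd↓8
  step 3 · PE0,1: acc=0; fwd→0 fwd↓0
  step 3 · PE1,0: acc=0; fwd→0 fwd↓0
  step 3 · PE1,1: acc=18; fwd→18 fwd↓3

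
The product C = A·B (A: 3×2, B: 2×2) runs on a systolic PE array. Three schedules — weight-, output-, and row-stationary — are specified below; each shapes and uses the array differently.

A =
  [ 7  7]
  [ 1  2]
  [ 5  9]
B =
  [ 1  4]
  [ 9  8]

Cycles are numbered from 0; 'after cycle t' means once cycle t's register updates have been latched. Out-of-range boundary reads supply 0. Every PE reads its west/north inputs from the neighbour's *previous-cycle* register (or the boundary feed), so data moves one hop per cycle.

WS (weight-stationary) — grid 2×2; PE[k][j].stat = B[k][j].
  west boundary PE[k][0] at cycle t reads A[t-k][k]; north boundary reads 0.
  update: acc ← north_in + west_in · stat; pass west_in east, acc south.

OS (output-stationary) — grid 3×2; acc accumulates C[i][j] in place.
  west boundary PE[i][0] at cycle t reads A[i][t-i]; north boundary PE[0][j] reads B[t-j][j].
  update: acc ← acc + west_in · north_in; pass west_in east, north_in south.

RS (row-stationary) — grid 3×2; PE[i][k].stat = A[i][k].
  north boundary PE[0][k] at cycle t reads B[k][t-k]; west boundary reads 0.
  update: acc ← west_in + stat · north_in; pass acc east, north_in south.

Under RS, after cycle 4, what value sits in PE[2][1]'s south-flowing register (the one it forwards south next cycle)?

Tracing RS — 3×2 array, target PE[2][1]:
  step 0 · PE1,1: acc=0; fwd→0 fwd↓0
  step 0 · PE2,0: acc=0; fwd→0 fwd↓0
  step 0 · PE2,1: acc=0; fwd→0 fwd↓0
  step 1 · PE1,1: acc=0; fwd→0 fwd↓0
  step 1 · PE2,0: acc=0; fwd→0 fwd↓0
  step 1 · PE2,1: acc=0; fwd→0 fwd↓0
  step 2 · PE1,1: acc=19; fwd→19 fwd↓9
  step 2 · PE2,0: acc=5; fwd→5 fwd↓1
  step 2 · PE2,1: acc=0; fwd→0 fwd↓0
  step 3 · PE1,1: acc=20; fwd→20 fwd↓8
  step 3 · PE2,0: acc=20; fwd→20 fwd↓4
  step 3 · PE2,1: acc=86; fwd→86 fwd↓9
  step 4 · PE1,1: acc=0; fwd→0 fwd↓0
  step 4 · PE2,0: acc=0; fwd→0 fwd↓0
  step 4 · PE2,1: acc=92; fwd→92 fwd↓8

register = 8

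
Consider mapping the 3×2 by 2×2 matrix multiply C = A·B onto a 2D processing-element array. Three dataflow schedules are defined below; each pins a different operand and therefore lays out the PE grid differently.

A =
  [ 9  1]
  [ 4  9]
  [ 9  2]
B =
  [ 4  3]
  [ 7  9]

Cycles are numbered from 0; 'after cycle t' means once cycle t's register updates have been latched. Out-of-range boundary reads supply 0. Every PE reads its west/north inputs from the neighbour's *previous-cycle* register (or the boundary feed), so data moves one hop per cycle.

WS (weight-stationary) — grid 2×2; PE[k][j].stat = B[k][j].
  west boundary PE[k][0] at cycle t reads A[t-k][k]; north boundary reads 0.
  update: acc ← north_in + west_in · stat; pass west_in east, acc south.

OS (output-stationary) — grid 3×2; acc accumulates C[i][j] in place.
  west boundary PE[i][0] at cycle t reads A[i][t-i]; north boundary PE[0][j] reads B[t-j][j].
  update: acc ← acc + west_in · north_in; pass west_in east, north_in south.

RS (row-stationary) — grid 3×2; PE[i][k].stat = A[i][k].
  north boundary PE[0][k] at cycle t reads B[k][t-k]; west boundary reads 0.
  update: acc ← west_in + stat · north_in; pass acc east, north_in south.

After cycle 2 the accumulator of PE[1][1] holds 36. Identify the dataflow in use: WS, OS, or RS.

Under WS (2×2), PE[1][1]:
  t=0 PE[1][1]: acc=0 h=0 v=0
  t=1 PE[1][1]: acc=0 h=0 v=0
  t=2 PE[1][1]: acc=36 h=1 v=36
Under OS (3×2), PE[1][1]:
  t=0 PE[1][1]: acc=0 h=0 v=0
  t=1 PE[1][1]: acc=0 h=0 v=0
  t=2 PE[1][1]: acc=12 h=4 v=3
Under RS (3×2), PE[1][1]:
  t=0 PE[1][1]: acc=0 h=0 v=0
  t=1 PE[1][1]: acc=0 h=0 v=0
  t=2 PE[1][1]: acc=79 h=79 v=7

dataflow = WS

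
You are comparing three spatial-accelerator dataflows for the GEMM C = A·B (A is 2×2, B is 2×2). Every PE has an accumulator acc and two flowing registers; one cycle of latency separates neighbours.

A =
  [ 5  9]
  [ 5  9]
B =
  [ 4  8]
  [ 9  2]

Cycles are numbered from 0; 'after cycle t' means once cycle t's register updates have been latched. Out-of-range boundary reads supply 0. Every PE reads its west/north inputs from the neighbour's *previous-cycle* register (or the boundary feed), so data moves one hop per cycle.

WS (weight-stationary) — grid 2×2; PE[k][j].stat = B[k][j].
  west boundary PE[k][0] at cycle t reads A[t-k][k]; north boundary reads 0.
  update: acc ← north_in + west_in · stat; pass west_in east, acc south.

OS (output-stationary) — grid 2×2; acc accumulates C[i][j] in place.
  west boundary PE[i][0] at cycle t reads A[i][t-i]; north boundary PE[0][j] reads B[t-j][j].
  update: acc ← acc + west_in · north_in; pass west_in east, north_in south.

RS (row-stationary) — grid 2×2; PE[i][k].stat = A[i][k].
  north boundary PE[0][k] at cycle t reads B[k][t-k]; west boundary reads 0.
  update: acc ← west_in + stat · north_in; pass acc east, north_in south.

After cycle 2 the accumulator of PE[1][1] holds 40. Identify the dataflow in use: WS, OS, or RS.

dataflow = OS

WS [2×2] PE[1][1] across cycles:
  step 0 · PE1,1: acc=0; fwd→0 fwd↓0
  step 1 · PE1,1: acc=0; fwd→0 fwd↓0
  step 2 · PE1,1: acc=58; fwd→9 fwd↓58
OS [2×2] PE[1][1] across cycles:
  step 0 · PE1,1: acc=0; fwd→0 fwd↓0
  step 1 · PE1,1: acc=0; fwd→0 fwd↓0
  step 2 · PE1,1: acc=40; fwd→5 fwd↓8
RS [2×2] PE[1][1] across cycles:
  step 0 · PE1,1: acc=0; fwd→0 fwd↓0
  step 1 · PE1,1: acc=0; fwd→0 fwd↓0
  step 2 · PE1,1: acc=101; fwd→101 fwd↓9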